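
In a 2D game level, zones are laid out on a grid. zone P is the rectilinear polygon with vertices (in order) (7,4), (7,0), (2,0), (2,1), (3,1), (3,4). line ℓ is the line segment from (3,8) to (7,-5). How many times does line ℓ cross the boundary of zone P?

2

The segment meets the boundary at (5.462,0), (4.231,4).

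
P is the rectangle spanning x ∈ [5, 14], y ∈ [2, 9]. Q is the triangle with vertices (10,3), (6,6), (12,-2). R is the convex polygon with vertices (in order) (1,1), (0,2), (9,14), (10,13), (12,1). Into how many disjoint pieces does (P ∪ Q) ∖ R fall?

3

(P ∪ Q) ∖ R splits into 3 disjoint pieces (area 0.0417, area 19.25, area 1.575).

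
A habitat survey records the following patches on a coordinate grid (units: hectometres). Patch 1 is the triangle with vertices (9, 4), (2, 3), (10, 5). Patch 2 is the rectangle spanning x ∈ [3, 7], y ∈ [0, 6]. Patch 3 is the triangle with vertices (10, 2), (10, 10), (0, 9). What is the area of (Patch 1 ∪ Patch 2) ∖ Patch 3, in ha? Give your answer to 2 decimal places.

|Patch 1 ∪ Patch 2| = 25.7143.
|(Patch 1 ∪ Patch 2) ∩ Patch 3| = 4.151.
|(Patch 1 ∪ Patch 2) ∖ Patch 3| = 25.7143 − 4.151 = 21.56.

21.56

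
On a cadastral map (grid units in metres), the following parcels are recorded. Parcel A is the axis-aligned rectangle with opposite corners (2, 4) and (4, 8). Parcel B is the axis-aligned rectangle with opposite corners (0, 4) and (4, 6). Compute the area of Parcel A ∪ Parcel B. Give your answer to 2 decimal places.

By inclusion–exclusion:
Individual areas: |Parcel A| = 8, |Parcel B| = 8.
|Parcel A∩Parcel B|: x∈[2,4], y∈[4,6] → 2·2 = 4.
|Parcel A ∪ Parcel B| = 16 − 4 = 12.00.

12.00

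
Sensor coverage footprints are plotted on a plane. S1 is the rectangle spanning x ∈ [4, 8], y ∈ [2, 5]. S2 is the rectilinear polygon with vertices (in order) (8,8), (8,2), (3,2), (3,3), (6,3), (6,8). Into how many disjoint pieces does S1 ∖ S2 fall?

1

S1 ∖ S2 is a single connected region.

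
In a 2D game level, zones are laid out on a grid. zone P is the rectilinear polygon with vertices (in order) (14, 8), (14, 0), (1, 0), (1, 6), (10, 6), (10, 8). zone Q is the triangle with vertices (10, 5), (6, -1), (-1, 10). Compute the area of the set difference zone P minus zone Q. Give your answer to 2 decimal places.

56.16

|zone P| = 86, |zone P∩zone Q| = 29.8394.
|zone P ∖ zone Q| = |zone P| − |zone P∩zone Q| = 86 − 29.8394 = 56.16.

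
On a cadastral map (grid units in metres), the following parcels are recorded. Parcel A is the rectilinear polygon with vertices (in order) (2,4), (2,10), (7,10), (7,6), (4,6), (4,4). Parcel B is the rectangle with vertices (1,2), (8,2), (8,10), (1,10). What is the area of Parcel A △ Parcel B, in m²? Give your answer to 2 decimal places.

32.00

|Parcel A| = 24, |Parcel B| = 56, |Parcel A∩Parcel B| = 24.
|Parcel A △ Parcel B| = |Parcel A| + |Parcel B| − 2·|Parcel A∩Parcel B| = 24 + 56 − 48 = 32.00.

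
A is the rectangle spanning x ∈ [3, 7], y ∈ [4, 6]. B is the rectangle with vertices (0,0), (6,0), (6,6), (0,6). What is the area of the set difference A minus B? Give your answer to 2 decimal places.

2.00

|A∩B|: x∈[3,6], y∈[4,6] → 3·2 = 6.
|A| = 8.
|A ∖ B| = |A| − |A∩B| = 8 − 6 = 2.00.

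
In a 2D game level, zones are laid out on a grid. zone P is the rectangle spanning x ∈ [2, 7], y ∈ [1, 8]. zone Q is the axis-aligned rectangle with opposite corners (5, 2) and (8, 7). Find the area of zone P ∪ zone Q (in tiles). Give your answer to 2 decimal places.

By inclusion–exclusion:
Individual areas: |zone P| = 35, |zone Q| = 15.
|zone P∩zone Q|: x∈[5,7], y∈[2,7] → 2·5 = 10.
|zone P ∪ zone Q| = 50 − 10 = 40.00.

40.00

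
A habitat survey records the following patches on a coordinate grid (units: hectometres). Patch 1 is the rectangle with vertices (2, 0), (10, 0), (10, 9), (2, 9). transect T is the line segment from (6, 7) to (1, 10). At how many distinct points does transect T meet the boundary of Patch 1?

The segment meets the boundary at (2.667,9).

1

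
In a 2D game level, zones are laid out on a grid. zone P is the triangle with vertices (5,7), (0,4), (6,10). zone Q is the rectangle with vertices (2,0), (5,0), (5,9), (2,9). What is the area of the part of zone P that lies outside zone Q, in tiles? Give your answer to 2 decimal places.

1.80

|zone P| = 6, |zone P∩zone Q| = 4.2.
|zone P ∖ zone Q| = |zone P| − |zone P∩zone Q| = 6 − 4.2 = 1.80.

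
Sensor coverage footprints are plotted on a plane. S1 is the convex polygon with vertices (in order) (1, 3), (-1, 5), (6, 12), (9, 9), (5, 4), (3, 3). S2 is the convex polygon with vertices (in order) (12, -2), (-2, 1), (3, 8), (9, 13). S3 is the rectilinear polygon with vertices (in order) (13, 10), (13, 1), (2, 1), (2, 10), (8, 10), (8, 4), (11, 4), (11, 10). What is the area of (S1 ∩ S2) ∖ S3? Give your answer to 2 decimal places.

|S1 ∩ S2| = 33.8447.
|(S1 ∩ S2) ∩ S3| = 27.275.
|(S1 ∩ S2) ∖ S3| = 33.8447 − 27.275 = 6.57.

6.57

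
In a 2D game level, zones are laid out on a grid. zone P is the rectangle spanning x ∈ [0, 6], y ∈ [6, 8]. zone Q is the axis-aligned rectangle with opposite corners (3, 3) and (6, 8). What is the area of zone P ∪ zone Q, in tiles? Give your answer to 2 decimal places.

21.00

By inclusion–exclusion:
Individual areas: |zone P| = 12, |zone Q| = 15.
|zone P∩zone Q|: x∈[3,6], y∈[6,8] → 3·2 = 6.
|zone P ∪ zone Q| = 27 − 6 = 21.00.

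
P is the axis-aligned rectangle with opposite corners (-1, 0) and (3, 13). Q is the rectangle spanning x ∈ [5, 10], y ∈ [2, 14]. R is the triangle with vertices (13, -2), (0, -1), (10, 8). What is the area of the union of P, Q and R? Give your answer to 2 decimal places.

By inclusion–exclusion:
Individual areas: |P| = 52, |Q| = 60, |R| = 63.5.
|P∩Q| = 0 (no overlap).
|P∩R| = 1.6056.
|Q∩R| = 18.75.
|P∩Q∩R| = 0.
|P ∪ Q ∪ R| = 175.5 − 20.3556 + 0 = 155.14.

155.14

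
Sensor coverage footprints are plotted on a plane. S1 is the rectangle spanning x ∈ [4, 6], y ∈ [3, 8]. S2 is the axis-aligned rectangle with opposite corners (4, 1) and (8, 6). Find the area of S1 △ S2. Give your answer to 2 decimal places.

18.00

|S1∩S2|: x∈[4,6], y∈[3,6] → 2·3 = 6.
|S1 △ S2| = |S1| + |S2| − 2·|S1∩S2| = 10 + 20 − 12 = 18.00.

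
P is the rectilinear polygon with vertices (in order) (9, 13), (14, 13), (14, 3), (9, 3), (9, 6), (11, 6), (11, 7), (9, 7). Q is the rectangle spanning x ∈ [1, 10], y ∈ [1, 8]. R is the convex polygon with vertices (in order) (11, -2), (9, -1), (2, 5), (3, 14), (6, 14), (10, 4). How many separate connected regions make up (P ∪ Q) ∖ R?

(P ∪ Q) ∖ R splits into 2 disjoint pieces (area 47.1167, area 16.8333).

2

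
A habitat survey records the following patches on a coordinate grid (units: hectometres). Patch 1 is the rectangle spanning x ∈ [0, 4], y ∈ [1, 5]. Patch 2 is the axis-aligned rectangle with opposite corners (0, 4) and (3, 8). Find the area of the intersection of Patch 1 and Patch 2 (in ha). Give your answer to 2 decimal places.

|Patch 1∩Patch 2|: x∈[0,3], y∈[4,5] → 3·1 = 3.

3.00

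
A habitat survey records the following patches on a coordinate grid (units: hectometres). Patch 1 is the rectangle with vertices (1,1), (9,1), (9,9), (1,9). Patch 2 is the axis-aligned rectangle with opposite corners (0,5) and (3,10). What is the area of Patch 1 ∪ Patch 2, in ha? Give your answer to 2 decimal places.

By inclusion–exclusion:
Individual areas: |Patch 1| = 64, |Patch 2| = 15.
|Patch 1∩Patch 2|: x∈[1,3], y∈[5,9] → 2·4 = 8.
|Patch 1 ∪ Patch 2| = 79 − 8 = 71.00.

71.00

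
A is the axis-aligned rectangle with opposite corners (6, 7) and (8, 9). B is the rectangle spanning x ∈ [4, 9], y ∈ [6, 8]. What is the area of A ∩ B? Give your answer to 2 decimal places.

2.00

|A∩B|: x∈[6,8], y∈[7,8] → 2·1 = 2.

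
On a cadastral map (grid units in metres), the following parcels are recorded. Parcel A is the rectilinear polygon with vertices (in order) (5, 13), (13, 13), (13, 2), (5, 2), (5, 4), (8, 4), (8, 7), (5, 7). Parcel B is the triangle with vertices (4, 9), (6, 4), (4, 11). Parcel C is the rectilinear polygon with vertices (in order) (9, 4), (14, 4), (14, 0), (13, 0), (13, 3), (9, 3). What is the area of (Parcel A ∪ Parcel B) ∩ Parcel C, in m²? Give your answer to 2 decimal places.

|Parcel A ∪ Parcel B| = 80.9643.
|(Parcel A ∪ Parcel B) ∩ Parcel C| = 4.00.

4.00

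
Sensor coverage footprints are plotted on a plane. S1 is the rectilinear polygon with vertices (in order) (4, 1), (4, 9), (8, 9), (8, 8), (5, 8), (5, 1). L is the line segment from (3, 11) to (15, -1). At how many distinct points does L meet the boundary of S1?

2

The segment meets the boundary at (6,8), (5,9).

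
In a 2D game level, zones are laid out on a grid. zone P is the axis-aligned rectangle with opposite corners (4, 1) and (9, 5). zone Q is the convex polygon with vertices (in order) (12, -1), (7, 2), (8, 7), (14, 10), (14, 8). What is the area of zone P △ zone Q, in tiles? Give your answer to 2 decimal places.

|zone P| = 20, |zone Q| = 46, |zone P∩zone Q| = 6.2667.
|zone P △ zone Q| = |zone P| + |zone Q| − 2·|zone P∩zone Q| = 20 + 46 − 12.5333 = 53.47.

53.47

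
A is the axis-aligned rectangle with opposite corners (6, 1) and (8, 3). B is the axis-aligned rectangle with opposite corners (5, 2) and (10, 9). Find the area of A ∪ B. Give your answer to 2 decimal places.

37.00

By inclusion–exclusion:
Individual areas: |A| = 4, |B| = 35.
|A∩B|: x∈[6,8], y∈[2,3] → 2·1 = 2.
|A ∪ B| = 39 − 2 = 37.00.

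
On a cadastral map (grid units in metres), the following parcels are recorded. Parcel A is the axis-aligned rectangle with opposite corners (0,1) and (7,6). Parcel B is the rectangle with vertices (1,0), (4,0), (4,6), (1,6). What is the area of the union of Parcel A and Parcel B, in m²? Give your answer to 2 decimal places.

38.00

By inclusion–exclusion:
Individual areas: |Parcel A| = 35, |Parcel B| = 18.
|Parcel A∩Parcel B|: x∈[1,4], y∈[1,6] → 3·5 = 15.
|Parcel A ∪ Parcel B| = 53 − 15 = 38.00.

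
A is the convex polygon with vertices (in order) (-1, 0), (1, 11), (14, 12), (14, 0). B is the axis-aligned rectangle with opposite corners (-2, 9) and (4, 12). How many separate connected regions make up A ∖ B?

A ∖ B is a single connected region.

1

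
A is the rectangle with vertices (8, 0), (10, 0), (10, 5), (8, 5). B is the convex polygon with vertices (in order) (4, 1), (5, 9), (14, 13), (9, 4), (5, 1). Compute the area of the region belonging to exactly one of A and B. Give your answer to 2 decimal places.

|A| = 10, |B| = 50.5, |A∩B| = 1.6528.
|A △ B| = |A| + |B| − 2·|A∩B| = 10 + 50.5 − 3.3056 = 57.19.

57.19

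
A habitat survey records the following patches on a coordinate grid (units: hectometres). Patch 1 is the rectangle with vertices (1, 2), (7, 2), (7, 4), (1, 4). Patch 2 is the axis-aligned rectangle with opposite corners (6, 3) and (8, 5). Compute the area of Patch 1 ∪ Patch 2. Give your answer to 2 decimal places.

15.00

By inclusion–exclusion:
Individual areas: |Patch 1| = 12, |Patch 2| = 4.
|Patch 1∩Patch 2|: x∈[6,7], y∈[3,4] → 1·1 = 1.
|Patch 1 ∪ Patch 2| = 16 − 1 = 15.00.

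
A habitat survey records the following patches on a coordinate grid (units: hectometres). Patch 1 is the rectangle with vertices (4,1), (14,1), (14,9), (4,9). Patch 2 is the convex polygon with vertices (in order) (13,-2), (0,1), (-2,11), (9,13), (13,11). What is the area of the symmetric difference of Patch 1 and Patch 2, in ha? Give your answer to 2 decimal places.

|Patch 1| = 80, |Patch 2| = 174.5, |Patch 1∩Patch 2| = 72.
|Patch 1 △ Patch 2| = |Patch 1| + |Patch 2| − 2·|Patch 1∩Patch 2| = 80 + 174.5 − 144 = 110.50.

110.50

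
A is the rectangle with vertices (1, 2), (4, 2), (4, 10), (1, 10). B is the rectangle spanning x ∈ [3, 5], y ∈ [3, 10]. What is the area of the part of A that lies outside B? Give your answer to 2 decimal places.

|A∩B|: x∈[3,4], y∈[3,10] → 1·7 = 7.
|A| = 24.
|A ∖ B| = |A| − |A∩B| = 24 − 7 = 17.00.

17.00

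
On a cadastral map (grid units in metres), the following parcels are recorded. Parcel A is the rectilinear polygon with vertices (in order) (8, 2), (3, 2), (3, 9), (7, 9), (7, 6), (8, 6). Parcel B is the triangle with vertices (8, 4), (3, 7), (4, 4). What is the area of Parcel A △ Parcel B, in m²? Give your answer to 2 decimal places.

|Parcel A| = 32, |Parcel B| = 6, |Parcel A∩Parcel B| = 6.
|Parcel A △ Parcel B| = |Parcel A| + |Parcel B| − 2·|Parcel A∩Parcel B| = 32 + 6 − 12 = 26.00.

26.00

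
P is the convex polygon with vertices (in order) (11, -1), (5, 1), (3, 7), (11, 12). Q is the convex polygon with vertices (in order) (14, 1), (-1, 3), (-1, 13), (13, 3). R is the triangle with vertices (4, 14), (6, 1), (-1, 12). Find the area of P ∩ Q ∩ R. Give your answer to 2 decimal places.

The intersection is the polygon with vertices (4.895,8.184), (5.832,2.089), (5.258,2.166), (3.9,4.3), (3,7).
By the shoelace formula its area is 8.50.

8.50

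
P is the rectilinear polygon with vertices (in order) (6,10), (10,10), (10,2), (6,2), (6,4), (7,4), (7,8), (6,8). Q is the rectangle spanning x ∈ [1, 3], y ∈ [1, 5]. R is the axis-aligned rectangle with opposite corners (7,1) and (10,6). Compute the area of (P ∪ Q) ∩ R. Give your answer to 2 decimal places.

12.00

The region (P ∪ Q) ∩ R is the polygon with vertices (10,2), (7,2), (7,4), (7,6), (10,6).
By the shoelace formula its area is 12.00.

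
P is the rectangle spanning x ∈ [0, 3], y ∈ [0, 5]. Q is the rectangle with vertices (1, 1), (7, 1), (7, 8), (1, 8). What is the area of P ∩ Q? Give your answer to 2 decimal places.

|P∩Q|: x∈[1,3], y∈[1,5] → 2·4 = 8.

8.00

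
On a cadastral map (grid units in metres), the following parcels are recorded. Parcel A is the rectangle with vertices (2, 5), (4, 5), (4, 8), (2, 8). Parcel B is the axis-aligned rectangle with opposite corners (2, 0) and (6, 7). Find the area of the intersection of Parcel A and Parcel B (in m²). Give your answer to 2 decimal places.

|Parcel A∩Parcel B|: x∈[2,4], y∈[5,7] → 2·2 = 4.

4.00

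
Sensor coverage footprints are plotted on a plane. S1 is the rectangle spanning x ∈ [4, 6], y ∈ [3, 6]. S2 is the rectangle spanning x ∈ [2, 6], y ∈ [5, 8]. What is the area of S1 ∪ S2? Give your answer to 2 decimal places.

16.00

By inclusion–exclusion:
Individual areas: |S1| = 6, |S2| = 12.
|S1∩S2|: x∈[4,6], y∈[5,6] → 2·1 = 2.
|S1 ∪ S2| = 18 − 2 = 16.00.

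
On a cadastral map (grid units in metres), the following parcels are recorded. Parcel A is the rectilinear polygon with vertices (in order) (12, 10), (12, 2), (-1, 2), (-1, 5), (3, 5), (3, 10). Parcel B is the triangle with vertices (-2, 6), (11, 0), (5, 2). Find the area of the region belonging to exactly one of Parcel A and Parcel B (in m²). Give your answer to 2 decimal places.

|Parcel A| = 84, |Parcel B| = 5, |Parcel A∩Parcel B| = 3.125.
|Parcel A △ Parcel B| = |Parcel A| + |Parcel B| − 2·|Parcel A∩Parcel B| = 84 + 5 − 6.25 = 82.75.

82.75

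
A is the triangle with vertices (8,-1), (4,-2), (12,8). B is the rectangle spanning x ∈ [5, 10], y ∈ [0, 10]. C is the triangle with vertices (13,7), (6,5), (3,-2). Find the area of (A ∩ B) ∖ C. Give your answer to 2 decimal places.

|A ∩ B| = 9.3778.
|(A ∩ B) ∩ C| = 2.0571.
|(A ∩ B) ∖ C| = 9.3778 − 2.0571 = 7.32.

7.32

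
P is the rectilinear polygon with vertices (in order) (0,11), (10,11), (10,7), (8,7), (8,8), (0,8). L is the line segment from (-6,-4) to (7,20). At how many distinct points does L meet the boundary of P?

The segment meets the boundary at (2.125,11), (0.5,8).

2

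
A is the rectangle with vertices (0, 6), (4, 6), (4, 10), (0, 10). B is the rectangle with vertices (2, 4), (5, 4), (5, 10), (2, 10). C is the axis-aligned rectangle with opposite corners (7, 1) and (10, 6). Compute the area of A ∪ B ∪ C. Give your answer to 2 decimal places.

41.00

By inclusion–exclusion:
Individual areas: |A| = 16, |B| = 18, |C| = 15.
|A∩B|: x∈[2,4], y∈[6,10] → 2·4 = 8.
|A∩C| = 0 (no overlap).
|B∩C| = 0 (no overlap).
|A∩B∩C| = 0.
|A ∪ B ∪ C| = 49 − 8 + 0 = 41.00.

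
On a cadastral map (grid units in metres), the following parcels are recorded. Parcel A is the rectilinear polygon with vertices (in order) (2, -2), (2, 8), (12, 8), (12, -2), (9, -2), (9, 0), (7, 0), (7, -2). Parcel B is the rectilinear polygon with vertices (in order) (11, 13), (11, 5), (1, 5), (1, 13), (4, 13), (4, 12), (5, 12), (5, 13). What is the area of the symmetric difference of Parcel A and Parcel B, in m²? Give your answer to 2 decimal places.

121.00

|Parcel A| = 96, |Parcel B| = 79, |Parcel A∩Parcel B| = 27.
|Parcel A △ Parcel B| = |Parcel A| + |Parcel B| − 2·|Parcel A∩Parcel B| = 96 + 79 − 54 = 121.00.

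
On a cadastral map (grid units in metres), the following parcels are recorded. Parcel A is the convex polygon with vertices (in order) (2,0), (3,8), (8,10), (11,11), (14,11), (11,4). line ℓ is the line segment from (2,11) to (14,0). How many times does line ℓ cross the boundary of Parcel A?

The segment meets the boundary at (10.082,3.592), (4.582,8.633).

2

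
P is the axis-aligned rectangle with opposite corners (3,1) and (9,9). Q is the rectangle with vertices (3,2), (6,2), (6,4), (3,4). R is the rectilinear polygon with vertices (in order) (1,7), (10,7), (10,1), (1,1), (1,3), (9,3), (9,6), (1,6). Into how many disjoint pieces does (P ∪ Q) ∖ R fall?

2

(P ∪ Q) ∖ R splits into 2 disjoint pieces (area 12, area 18).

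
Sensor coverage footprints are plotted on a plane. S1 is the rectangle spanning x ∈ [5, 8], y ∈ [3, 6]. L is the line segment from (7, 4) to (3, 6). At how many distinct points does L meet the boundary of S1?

The segment meets the boundary at (5,5).

1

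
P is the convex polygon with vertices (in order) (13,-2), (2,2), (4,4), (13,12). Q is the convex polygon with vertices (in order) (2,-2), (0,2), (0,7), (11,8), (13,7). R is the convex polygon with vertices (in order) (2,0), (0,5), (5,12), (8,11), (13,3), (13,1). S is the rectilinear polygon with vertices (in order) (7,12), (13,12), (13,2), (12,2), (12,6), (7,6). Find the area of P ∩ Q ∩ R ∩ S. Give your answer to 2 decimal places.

The intersection is the polygon with vertices (8.215,7.747), (9.935,7.903), (11.125,6), (7,6), (7,6.667).
By the shoelace formula its area is 5.74.

5.74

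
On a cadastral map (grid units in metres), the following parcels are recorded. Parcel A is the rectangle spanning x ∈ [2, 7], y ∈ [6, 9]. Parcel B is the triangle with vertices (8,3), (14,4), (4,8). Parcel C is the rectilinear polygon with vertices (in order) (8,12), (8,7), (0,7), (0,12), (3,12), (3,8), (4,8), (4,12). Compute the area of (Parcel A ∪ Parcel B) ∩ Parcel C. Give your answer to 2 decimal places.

The region (Parcel A ∪ Parcel B) ∩ Parcel C is the polygon with vertices (2,9), (3,9), (3,8), (4,8), (4,9), (7,9), (7,7), (2,7).
By the shoelace formula its area is 9.00.

9.00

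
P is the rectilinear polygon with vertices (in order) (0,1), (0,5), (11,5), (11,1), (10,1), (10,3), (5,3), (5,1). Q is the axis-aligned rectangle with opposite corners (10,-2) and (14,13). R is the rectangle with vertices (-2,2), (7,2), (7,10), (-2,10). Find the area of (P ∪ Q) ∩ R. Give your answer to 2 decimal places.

The region (P ∪ Q) ∩ R is the polygon with vertices (7,5), (7,3), (5,3), (5,2), (0,2), (0,5).
By the shoelace formula its area is 19.00.

19.00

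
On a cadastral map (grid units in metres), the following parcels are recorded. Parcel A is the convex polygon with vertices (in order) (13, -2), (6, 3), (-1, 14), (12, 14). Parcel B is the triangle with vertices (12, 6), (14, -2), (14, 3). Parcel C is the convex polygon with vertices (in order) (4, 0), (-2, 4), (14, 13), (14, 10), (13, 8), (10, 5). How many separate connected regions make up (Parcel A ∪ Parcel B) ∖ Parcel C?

(Parcel A ∪ Parcel B) ∖ Parcel C splits into 2 disjoint pieces (area 54.4235, area 31.5067).

2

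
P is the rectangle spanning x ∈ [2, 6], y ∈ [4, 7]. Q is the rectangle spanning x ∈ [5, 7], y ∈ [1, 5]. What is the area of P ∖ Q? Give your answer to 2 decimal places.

11.00

|P∩Q|: x∈[5,6], y∈[4,5] → 1·1 = 1.
|P| = 12.
|P ∖ Q| = |P| − |P∩Q| = 12 − 1 = 11.00.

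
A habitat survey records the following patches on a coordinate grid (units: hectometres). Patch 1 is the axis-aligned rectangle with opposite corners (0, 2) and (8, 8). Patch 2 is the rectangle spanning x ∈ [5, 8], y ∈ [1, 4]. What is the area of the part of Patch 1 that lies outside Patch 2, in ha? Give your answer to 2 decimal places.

|Patch 1∩Patch 2|: x∈[5,8], y∈[2,4] → 3·2 = 6.
|Patch 1| = 48.
|Patch 1 ∖ Patch 2| = |Patch 1| − |Patch 1∩Patch 2| = 48 − 6 = 42.00.

42.00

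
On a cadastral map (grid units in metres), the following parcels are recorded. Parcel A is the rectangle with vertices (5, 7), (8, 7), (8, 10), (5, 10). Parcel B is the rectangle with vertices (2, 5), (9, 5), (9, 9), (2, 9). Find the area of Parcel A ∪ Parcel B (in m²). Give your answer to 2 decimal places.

31.00

By inclusion–exclusion:
Individual areas: |Parcel A| = 9, |Parcel B| = 28.
|Parcel A∩Parcel B|: x∈[5,8], y∈[7,9] → 3·2 = 6.
|Parcel A ∪ Parcel B| = 37 − 6 = 31.00.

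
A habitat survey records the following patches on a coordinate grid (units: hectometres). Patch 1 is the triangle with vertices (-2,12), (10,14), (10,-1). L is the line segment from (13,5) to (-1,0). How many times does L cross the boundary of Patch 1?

2

The segment meets the boundary at (10,3.929), (6.579,2.707).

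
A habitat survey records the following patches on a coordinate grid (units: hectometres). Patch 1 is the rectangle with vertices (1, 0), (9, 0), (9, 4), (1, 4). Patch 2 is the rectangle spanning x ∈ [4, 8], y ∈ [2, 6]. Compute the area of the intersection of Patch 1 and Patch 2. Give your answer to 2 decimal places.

8.00

|Patch 1∩Patch 2|: x∈[4,8], y∈[2,4] → 4·2 = 8.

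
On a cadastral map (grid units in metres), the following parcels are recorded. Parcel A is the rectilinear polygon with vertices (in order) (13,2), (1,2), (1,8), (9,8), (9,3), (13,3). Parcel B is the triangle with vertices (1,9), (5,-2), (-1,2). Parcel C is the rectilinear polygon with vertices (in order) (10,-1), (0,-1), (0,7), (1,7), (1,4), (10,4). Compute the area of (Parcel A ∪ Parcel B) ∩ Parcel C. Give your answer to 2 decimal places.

29.87

|Parcel A ∪ Parcel B| = 68.2727.
|(Parcel A ∪ Parcel B) ∩ Parcel C| = 29.87.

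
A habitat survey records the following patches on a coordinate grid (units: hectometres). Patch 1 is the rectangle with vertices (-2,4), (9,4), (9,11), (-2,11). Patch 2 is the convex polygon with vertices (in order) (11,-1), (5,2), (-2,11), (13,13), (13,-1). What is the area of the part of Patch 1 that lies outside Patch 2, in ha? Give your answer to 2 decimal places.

|Patch 1| = 77, |Patch 1∩Patch 2| = 57.9444.
|Patch 1 ∖ Patch 2| = |Patch 1| − |Patch 1∩Patch 2| = 77 − 57.9444 = 19.06.

19.06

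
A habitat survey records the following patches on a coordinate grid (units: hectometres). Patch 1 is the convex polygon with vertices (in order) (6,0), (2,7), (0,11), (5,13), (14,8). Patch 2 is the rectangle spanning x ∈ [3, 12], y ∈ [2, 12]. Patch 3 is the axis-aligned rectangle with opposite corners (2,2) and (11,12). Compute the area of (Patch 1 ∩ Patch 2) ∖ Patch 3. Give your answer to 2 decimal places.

3.89

|Patch 1 ∩ Patch 2| = 71.471.
|(Patch 1 ∩ Patch 2) ∩ Patch 3| = 67.5821.
|(Patch 1 ∩ Patch 2) ∖ Patch 3| = 71.471 − 67.5821 = 3.89.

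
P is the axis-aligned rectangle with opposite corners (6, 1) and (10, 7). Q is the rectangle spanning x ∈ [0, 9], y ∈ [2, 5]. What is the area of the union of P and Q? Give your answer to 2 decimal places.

42.00

By inclusion–exclusion:
Individual areas: |P| = 24, |Q| = 27.
|P∩Q|: x∈[6,9], y∈[2,5] → 3·3 = 9.
|P ∪ Q| = 51 − 9 = 42.00.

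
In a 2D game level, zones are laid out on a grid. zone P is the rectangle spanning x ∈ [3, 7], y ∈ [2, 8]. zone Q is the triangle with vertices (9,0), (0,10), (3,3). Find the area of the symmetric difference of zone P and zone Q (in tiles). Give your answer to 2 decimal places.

|zone P| = 24, |zone Q| = 16.5, |zone P∩zone Q| = 8.7778.
|zone P △ zone Q| = |zone P| + |zone Q| − 2·|zone P∩zone Q| = 24 + 16.5 − 17.5556 = 22.94.

22.94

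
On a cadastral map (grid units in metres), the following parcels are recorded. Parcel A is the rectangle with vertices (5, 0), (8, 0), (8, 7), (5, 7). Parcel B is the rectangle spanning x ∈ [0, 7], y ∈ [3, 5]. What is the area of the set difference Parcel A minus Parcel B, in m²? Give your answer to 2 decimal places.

17.00

|Parcel A∩Parcel B|: x∈[5,7], y∈[3,5] → 2·2 = 4.
|Parcel A| = 21.
|Parcel A ∖ Parcel B| = |Parcel A| − |Parcel A∩Parcel B| = 21 − 4 = 17.00.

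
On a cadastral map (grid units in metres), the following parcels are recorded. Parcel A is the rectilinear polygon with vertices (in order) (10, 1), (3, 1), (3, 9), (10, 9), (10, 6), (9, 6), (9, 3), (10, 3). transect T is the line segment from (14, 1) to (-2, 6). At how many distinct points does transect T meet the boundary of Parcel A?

The segment meets the boundary at (3,4.438), (10,2.25).

2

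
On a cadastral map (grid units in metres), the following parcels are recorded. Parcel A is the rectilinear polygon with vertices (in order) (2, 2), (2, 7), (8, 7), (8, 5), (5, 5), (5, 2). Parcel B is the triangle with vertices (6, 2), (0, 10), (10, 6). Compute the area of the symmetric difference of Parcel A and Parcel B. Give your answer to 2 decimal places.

27.02

|Parcel A| = 21, |Parcel B| = 28, |Parcel A∩Parcel B| = 10.9917.
|Parcel A △ Parcel B| = |Parcel A| + |Parcel B| − 2·|Parcel A∩Parcel B| = 21 + 28 − 21.9833 = 27.02.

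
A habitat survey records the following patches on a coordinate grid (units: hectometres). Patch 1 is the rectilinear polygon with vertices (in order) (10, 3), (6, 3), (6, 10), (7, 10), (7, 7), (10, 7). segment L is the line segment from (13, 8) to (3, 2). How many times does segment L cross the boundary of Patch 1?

The segment meets the boundary at (6,3.8), (10,6.2).

2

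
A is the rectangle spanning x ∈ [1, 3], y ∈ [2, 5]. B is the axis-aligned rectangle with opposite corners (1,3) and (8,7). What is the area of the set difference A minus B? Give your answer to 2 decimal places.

2.00

|A∩B|: x∈[1,3], y∈[3,5] → 2·2 = 4.
|A| = 6.
|A ∖ B| = |A| − |A∩B| = 6 − 4 = 2.00.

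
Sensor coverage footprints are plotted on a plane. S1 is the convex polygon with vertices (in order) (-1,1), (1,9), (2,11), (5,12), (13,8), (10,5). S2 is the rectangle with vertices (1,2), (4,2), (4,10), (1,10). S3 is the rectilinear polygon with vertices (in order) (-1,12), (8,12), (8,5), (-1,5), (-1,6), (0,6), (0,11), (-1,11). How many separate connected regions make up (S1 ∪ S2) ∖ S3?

1

(S1 ∪ S2) ∖ S3 is a single connected region.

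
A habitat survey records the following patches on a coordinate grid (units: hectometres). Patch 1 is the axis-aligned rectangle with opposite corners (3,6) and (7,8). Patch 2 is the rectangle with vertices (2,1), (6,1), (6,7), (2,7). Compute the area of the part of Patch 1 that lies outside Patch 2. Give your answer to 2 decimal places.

|Patch 1∩Patch 2|: x∈[3,6], y∈[6,7] → 3·1 = 3.
|Patch 1| = 8.
|Patch 1 ∖ Patch 2| = |Patch 1| − |Patch 1∩Patch 2| = 8 − 3 = 5.00.

5.00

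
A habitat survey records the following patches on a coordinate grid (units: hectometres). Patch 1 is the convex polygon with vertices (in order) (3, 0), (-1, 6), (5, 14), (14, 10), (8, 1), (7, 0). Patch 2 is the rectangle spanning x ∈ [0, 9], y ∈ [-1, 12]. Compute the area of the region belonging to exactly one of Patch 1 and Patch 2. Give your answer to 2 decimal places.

57.83

|Patch 1| = 122.5, |Patch 2| = 117, |Patch 1∩Patch 2| = 90.8333.
|Patch 1 △ Patch 2| = |Patch 1| + |Patch 2| − 2·|Patch 1∩Patch 2| = 122.5 + 117 − 181.6667 = 57.83.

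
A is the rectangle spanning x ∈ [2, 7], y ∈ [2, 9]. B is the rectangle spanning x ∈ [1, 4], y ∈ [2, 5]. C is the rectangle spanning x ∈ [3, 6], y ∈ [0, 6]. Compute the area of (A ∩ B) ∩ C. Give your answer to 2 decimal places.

3.00

The region (A ∩ B) ∩ C is the polygon with vertices (4,5), (4,2), (3,2), (3,5).
By the shoelace formula its area is 3.00.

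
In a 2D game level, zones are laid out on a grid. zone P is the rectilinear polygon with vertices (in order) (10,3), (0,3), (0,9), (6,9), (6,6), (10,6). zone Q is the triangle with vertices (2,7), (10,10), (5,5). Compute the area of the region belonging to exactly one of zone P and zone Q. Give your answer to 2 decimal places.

|zone P| = 48, |zone Q| = 12.5, |zone P∩zone Q| = 7.5.
|zone P △ zone Q| = |zone P| + |zone Q| − 2·|zone P∩zone Q| = 48 + 12.5 − 15 = 45.50.

45.50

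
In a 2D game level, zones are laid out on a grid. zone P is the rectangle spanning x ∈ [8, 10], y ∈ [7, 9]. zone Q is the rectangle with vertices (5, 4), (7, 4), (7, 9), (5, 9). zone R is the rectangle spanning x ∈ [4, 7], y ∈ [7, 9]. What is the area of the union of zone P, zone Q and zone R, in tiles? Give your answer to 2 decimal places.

By inclusion–exclusion:
Individual areas: |zone P| = 4, |zone Q| = 10, |zone R| = 6.
|zone P∩zone Q| = 0 (no overlap).
|zone P∩zone R| = 0 (no overlap).
|zone Q∩zone R|: x∈[5,7], y∈[7,9] → 2·2 = 4.
|zone P∩zone Q∩zone R| = 0.
|zone P ∪ zone Q ∪ zone R| = 20 − 4 + 0 = 16.00.

16.00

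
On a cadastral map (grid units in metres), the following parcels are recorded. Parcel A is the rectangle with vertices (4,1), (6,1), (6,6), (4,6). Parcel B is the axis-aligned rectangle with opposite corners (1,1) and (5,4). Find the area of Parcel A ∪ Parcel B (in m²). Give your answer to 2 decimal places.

19.00

By inclusion–exclusion:
Individual areas: |Parcel A| = 10, |Parcel B| = 12.
|Parcel A∩Parcel B|: x∈[4,5], y∈[1,4] → 1·3 = 3.
|Parcel A ∪ Parcel B| = 22 − 3 = 19.00.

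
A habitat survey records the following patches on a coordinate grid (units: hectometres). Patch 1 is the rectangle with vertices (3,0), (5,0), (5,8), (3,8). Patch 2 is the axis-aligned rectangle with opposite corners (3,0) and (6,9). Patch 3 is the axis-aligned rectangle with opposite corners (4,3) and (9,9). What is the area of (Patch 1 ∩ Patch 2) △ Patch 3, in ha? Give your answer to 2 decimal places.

|Patch 1 ∩ Patch 2| = 16.
|(Patch 1 ∩ Patch 2) ∩ Patch 3| = 5.
|(Patch 1 ∩ Patch 2) △ Patch 3| = 16 + 30 − 10 = 36.00.

36.00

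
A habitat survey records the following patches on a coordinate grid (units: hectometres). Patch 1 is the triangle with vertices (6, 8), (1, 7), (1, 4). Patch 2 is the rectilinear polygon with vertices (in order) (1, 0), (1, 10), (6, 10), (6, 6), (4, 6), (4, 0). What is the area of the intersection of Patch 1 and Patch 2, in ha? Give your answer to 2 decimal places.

The intersection is the polygon with vertices (6,8), (1,4), (1,7).
By the shoelace formula its area is 7.50.

7.50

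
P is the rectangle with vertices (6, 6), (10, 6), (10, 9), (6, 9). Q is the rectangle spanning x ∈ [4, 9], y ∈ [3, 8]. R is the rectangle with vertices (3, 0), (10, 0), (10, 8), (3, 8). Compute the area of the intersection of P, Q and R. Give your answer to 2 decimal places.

The intersection is the polygon with vertices (6,8), (9,8), (9,6), (6,6).
By the shoelace formula its area is 6.00.

6.00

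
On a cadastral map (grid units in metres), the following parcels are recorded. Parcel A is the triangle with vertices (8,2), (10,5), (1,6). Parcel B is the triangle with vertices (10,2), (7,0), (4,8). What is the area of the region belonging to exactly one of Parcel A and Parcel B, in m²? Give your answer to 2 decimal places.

|Parcel A| = 14.5, |Parcel B| = 15, |Parcel A∩Parcel B| = 6.9391.
|Parcel A △ Parcel B| = |Parcel A| + |Parcel B| − 2·|Parcel A∩Parcel B| = 14.5 + 15 − 13.8782 = 15.62.

15.62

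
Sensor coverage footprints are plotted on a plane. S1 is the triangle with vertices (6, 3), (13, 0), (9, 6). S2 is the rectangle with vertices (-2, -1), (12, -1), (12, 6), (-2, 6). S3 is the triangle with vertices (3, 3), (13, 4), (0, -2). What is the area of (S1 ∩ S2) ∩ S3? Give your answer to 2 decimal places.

The region (S1 ∩ S2) ∩ S3 is the polygon with vertices (6.333,3.333), (10.5,3.75), (10.961,3.059), (8.506,1.926), (6,3).
By the shoelace formula its area is 5.09.

5.09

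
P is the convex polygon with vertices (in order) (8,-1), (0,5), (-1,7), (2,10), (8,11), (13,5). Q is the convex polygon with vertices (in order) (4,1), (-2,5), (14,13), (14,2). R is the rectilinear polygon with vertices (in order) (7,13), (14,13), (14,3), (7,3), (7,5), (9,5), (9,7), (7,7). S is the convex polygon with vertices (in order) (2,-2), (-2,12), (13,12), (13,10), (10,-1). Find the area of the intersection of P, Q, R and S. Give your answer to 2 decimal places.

23.34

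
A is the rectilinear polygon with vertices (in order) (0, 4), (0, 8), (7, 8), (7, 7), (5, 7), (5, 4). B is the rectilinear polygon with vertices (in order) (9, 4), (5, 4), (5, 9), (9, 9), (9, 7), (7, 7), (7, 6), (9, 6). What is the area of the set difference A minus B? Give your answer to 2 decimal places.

20.00

|A| = 22, |A∩B| = 2.
|A ∖ B| = |A| − |A∩B| = 22 − 2 = 20.00.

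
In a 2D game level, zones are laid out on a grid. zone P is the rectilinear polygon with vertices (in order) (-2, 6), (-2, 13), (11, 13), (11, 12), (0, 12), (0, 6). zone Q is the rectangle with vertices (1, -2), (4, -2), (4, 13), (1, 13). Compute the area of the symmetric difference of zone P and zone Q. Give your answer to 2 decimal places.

|zone P| = 25, |zone Q| = 45, |zone P∩zone Q| = 3.
|zone P △ zone Q| = |zone P| + |zone Q| − 2·|zone P∩zone Q| = 25 + 45 − 6 = 64.00.

64.00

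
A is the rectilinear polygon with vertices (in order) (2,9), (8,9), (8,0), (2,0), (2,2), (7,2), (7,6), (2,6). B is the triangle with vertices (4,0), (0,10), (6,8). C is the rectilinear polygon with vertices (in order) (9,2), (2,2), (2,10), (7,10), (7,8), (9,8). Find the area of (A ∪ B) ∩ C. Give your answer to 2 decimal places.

|A ∪ B| = 48.7.
|(A ∪ B) ∩ C| = 31.37.

31.37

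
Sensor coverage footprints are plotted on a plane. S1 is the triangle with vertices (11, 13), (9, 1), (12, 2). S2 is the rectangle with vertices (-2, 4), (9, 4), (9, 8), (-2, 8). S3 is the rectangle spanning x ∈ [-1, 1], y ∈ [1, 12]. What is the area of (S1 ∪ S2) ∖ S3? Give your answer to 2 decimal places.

|S1 ∪ S2| = 61.
|(S1 ∪ S2) ∩ S3| = 8.
|(S1 ∪ S2) ∖ S3| = 61 − 8 = 53.00.

53.00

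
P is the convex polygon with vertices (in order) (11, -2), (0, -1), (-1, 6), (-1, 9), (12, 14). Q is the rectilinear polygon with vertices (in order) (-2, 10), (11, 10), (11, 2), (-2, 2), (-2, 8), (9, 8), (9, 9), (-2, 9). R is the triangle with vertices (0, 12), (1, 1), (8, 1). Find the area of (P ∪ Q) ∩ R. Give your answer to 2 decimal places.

The region (P ∪ Q) ∩ R is the polygon with vertices (1.454,10), (8,1), (1,1), (0.182,10).
By the shoelace formula its area is 37.23.

37.23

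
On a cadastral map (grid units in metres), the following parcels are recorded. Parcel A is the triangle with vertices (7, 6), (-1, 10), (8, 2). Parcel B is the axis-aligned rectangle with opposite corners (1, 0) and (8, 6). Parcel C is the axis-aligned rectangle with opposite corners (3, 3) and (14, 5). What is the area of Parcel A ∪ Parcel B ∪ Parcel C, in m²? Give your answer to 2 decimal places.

By inclusion–exclusion:
Individual areas: |Parcel A| = 14, |Parcel B| = 42, |Parcel C| = 22.
|Parcel A∩Parcel B| = 7.
|Parcel A∩Parcel C| = 3.5.
|Parcel B∩Parcel C|: x∈[3,8], y∈[3,5] → 5·2 = 10.
|Parcel A∩Parcel B∩Parcel C| = 3.5.
|Parcel A ∪ Parcel B ∪ Parcel C| = 78 − 20.5 + 3.5 = 61.00.

61.00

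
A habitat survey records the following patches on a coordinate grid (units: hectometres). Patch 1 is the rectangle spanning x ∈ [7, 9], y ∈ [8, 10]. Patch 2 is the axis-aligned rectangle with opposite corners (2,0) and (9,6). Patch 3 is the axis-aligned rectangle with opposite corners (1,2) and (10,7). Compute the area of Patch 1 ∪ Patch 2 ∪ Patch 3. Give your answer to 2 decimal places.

By inclusion–exclusion:
Individual areas: |Patch 1| = 4, |Patch 2| = 42, |Patch 3| = 45.
|Patch 1∩Patch 2| = 0 (no overlap).
|Patch 1∩Patch 3| = 0 (no overlap).
|Patch 2∩Patch 3|: x∈[2,9], y∈[2,6] → 7·4 = 28.
|Patch 1∩Patch 2∩Patch 3| = 0.
|Patch 1 ∪ Patch 2 ∪ Patch 3| = 91 − 28 + 0 = 63.00.

63.00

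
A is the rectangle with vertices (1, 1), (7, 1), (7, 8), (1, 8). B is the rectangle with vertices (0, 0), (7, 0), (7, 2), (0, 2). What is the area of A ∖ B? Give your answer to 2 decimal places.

36.00

|A∩B|: x∈[1,7], y∈[1,2] → 6·1 = 6.
|A| = 42.
|A ∖ B| = |A| − |A∩B| = 42 − 6 = 36.00.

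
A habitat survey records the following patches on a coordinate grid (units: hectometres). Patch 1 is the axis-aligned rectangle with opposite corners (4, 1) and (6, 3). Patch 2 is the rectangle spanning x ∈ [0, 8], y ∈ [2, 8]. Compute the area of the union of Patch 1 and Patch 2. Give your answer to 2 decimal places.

50.00

By inclusion–exclusion:
Individual areas: |Patch 1| = 4, |Patch 2| = 48.
|Patch 1∩Patch 2|: x∈[4,6], y∈[2,3] → 2·1 = 2.
|Patch 1 ∪ Patch 2| = 52 − 2 = 50.00.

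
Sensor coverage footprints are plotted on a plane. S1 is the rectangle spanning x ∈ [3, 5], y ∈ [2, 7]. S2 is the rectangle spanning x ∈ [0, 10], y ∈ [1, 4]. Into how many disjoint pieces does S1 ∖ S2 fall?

S1 ∖ S2 is a single connected region.

1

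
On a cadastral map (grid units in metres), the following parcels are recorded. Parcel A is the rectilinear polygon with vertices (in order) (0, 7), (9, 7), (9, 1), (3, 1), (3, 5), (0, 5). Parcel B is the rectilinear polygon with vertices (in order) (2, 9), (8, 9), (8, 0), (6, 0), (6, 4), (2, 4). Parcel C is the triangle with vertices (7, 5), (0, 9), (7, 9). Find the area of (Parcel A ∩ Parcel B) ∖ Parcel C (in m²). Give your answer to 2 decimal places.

|Parcel A ∩ Parcel B| = 23.
|(Parcel A ∩ Parcel B) ∩ Parcel C| = 3.5.
|(Parcel A ∩ Parcel B) ∖ Parcel C| = 23 − 3.5 = 19.50.

19.50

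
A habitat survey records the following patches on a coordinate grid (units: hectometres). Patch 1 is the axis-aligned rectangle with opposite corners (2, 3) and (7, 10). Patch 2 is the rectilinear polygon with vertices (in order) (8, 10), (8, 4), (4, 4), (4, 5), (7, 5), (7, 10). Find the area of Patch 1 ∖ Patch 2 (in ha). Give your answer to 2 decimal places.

|Patch 1| = 35, |Patch 1∩Patch 2| = 3.
|Patch 1 ∖ Patch 2| = |Patch 1| − |Patch 1∩Patch 2| = 35 − 3 = 32.00.

32.00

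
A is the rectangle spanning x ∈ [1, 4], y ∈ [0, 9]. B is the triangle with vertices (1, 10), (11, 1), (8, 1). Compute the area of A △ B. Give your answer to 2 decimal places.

|A| = 27, |B| = 13.5, |A∩B| = 1.569.
|A △ B| = |A| + |B| − 2·|A∩B| = 27 + 13.5 − 3.1381 = 37.36.

37.36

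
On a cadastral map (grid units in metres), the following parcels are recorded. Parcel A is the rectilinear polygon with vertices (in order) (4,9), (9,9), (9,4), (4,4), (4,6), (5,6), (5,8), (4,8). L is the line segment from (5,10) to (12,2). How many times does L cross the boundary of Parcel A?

The segment meets the boundary at (9,5.429), (5.875,9).

2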